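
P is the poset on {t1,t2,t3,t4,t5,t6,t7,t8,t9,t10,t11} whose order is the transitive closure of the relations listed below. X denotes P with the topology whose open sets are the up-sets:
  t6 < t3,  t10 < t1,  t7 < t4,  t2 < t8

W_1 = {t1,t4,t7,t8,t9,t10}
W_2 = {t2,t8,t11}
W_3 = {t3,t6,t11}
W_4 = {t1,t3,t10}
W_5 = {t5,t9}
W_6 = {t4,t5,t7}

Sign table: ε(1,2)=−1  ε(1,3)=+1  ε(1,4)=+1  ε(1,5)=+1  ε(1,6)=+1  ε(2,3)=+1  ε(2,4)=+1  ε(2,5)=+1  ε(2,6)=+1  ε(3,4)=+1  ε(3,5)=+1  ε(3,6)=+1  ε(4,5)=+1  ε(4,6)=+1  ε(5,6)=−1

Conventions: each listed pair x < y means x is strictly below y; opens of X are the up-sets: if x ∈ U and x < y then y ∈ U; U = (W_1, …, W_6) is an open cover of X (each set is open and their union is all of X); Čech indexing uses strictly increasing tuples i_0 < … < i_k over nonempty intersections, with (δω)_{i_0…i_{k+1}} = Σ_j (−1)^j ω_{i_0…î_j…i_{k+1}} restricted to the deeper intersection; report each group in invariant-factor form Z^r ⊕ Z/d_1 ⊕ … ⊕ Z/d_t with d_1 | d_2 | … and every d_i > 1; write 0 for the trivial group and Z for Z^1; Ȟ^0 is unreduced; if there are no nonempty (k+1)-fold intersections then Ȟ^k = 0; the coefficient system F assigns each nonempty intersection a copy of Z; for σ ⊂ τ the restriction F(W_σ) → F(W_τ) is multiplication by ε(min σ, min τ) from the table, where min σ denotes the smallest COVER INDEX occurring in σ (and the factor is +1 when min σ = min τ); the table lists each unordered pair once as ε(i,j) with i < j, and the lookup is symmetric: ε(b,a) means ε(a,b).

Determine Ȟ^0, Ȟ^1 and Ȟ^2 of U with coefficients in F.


Ȟ^0 ≅ 0, Ȟ^1 ≅ Z ⊕ Z/2 and Ȟ^2 ≅ 0

intersection data:
  W12={t8} W14={t1,t10} W15={t9} W16={t4,t7} W23={t11} W34={t3} W56={t5}
C dims 6,7; δ0: rk 6, SNF 1^5·2
Ȟ^0 = (6 − 6) − 0 = 0, so Ȟ^0 ≅ 0
Ȟ^1 = (7 − 0) − 6 = 1 plus torsion [2], so Ȟ^1 ≅ Z ⊕ Z/2
Ȟ^2 = (0 − 0) − 0 = 0, so Ȟ^2 ≅ 0


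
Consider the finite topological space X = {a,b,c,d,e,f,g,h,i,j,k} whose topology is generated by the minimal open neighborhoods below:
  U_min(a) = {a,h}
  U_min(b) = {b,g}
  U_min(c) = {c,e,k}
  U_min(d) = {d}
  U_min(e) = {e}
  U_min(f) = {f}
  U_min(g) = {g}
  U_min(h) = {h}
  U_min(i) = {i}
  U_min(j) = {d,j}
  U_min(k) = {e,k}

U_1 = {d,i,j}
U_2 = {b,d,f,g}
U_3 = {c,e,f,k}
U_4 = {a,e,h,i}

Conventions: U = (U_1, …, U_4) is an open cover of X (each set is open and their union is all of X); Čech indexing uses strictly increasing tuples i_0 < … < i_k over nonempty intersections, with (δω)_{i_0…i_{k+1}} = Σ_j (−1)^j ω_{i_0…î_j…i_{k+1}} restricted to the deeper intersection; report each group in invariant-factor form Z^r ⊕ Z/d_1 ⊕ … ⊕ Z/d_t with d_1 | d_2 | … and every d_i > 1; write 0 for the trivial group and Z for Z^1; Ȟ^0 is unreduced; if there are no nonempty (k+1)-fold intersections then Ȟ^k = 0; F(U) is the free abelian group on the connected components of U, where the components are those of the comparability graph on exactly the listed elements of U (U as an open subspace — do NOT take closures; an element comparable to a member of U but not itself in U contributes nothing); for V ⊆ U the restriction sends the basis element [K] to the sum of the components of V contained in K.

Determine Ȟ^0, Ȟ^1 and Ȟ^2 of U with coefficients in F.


Ȟ^0(U;F) ≅ Z^6, Ȟ^1(U;F) ≅ 0 and Ȟ^2(U;F) ≅ 0

cover nerve:
  U12={d} U14={i} U23={f} U34={e}
components per intersection:
  U1: {d,j} {i}
  U2: {b,g} {d} {f}
  U3: {c,e,k} {f}
  U4: {a,h} {e} {i}
  U12: {d}
  U14: {i}
  U23: {f}
  U34: {e}
C dims 10,4; δ0: rk 4, SNF 1^4
Ȟ^0: (10−4)−0=6 ⇒ Z^6
Ȟ^1: (4−0)−4=0 ⇒ 0
Ȟ^2: (0−0)−0=0 ⇒ 0


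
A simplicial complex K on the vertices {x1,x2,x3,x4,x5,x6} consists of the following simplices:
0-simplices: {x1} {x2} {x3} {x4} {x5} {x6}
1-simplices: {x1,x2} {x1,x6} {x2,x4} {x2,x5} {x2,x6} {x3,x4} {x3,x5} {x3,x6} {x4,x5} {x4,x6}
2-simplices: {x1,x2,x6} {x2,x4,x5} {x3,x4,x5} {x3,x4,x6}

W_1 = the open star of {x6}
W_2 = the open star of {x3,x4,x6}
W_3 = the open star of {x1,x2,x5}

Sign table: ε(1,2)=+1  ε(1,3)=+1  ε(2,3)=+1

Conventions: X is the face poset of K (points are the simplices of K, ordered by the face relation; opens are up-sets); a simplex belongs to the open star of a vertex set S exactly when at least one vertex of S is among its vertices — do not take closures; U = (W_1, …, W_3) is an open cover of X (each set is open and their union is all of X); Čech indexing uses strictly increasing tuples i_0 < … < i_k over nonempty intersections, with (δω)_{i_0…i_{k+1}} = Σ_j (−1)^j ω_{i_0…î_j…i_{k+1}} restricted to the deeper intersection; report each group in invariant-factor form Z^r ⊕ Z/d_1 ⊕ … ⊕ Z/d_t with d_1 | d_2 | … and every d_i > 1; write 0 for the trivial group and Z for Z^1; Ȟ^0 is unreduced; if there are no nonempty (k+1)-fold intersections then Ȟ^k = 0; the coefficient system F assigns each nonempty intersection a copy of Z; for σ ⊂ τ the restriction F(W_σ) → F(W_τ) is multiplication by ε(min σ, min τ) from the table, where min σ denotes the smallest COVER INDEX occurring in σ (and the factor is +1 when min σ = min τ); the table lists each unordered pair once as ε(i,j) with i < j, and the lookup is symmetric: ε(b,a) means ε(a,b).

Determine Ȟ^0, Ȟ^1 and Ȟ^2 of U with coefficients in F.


nonempty overlaps:
  W1={{x6},{x1,x6},{x2,x6},{x3,x6},{x4,x6},{x1,x2,x6},{x3,x4,x6}} W2={{x3},{x4},{x6},{x1,x6},{x2,x4},{x2,x6},{x3,x4},{x3,x5},{x3,x6},{x4,x5},{x4,x6},{x1,x2,x6},{x2,x4,x5},{x3,x4,x5},{x3,x4,x6}} W3={{x1},{x2},{x5},{x1,x2},{x1,x6},{x2,x4},{x2,x5},{x2,x6},{x3,x5},{x4,x5},{x1,x2,x6},{x2,x4,x5},{x3,x4,x5}}
  W12={{x6},{x1,x6},{x2,x6},{x3,x6},{x4,x6},{x1,x2,x6},{x3,x4,x6}} W13={{x1,x6},{x2,x6},{x1,x2,x6}} W23={{x1,x6},{x2,x4},{x2,x6},{x3,x5},{x4,x5},{x1,x2,x6},{x2,x4,x5},{x3,x4,x5}}
  W123={{x1,x6},{x2,x6},{x1,x2,x6}}
C dims 3,3,1; δ0: rk 2, SNF 1^2; δ1: rk 1, SNF 1^1
degree 0: 3−2−0 = 1 → Ȟ^0 ≅ Z
degree 1: 3−1−2 = 0 → Ȟ^1 ≅ 0
degree 2: 1−0−1 = 0 → Ȟ^2 ≅ 0

Ȟ^0 ≅ Z; Ȟ^1 ≅ 0; Ȟ^2 ≅ 0


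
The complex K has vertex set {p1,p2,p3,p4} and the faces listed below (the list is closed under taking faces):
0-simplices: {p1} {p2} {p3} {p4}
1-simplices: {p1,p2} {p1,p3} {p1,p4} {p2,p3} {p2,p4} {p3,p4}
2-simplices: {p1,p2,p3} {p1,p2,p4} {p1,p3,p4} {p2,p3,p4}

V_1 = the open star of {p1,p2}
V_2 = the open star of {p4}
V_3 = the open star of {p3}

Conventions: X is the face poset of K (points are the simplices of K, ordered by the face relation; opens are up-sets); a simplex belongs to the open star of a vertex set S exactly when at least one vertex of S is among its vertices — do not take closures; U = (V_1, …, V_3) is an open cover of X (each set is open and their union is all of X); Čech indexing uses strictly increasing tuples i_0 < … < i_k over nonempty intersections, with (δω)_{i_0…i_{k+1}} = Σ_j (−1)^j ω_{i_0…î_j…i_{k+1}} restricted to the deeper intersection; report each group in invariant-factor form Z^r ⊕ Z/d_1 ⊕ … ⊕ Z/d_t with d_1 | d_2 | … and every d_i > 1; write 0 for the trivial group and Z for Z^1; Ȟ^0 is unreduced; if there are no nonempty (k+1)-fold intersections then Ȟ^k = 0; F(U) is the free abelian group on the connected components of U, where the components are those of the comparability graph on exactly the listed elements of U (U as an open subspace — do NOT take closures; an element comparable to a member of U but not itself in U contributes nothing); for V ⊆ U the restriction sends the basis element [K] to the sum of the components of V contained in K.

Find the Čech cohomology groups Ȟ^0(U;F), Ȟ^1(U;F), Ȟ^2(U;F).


nerve simplices:
  V1={{p1},{p2},{p1,p2},{p1,p3},{p1,p4},{p2,p3},{p2,p4},{p1,p2,p3},{p1,p2,p4},{p1,p3,p4},{p2,p3,p4}} V2={{p4},{p1,p4},{p2,p4},{p3,p4},{p1,p2,p4},{p1,p3,p4},{p2,p3,p4}} V3={{p3},{p1,p3},{p2,p3},{p3,p4},{p1,p2,p3},{p1,p3,p4},{p2,p3,p4}}
  V12={{p1,p4},{p2,p4},{p1,p2,p4},{p1,p3,p4},{p2,p3,p4}} V13={{p1,p3},{p2,p3},{p1,p2,p3},{p1,p3,p4},{p2,p3,p4}} V23={{p3,p4},{p1,p3,p4},{p2,p3,p4}}
  V123={{p1,p3,p4},{p2,p3,p4}}
components per intersection:
  V1: {{p1},{p2},{p1,p2},{p1,p3},{p1,p4},{p2,p3},{p2,p4},{p1,p2,p3},{p1,p2,p4},{p1,p3,p4},{p2,p3,p4}}
  V2: {{p4},{p1,p4},{p2,p4},{p3,p4},{p1,p2,p4},{p1,p3,p4},{p2,p3,p4}}
  V3: {{p3},{p1,p3},{p2,p3},{p3,p4},{p1,p2,p3},{p1,p3,p4},{p2,p3,p4}}
  V12: {{p1,p4},{p2,p4},{p1,p2,p4},{p1,p3,p4},{p2,p3,p4}}
  V13: {{p1,p3},{p2,p3},{p1,p2,p3},{p1,p3,p4},{p2,p3,p4}}
  V23: {{p3,p4},{p1,p3,p4},{p2,p3,p4}}
  V123: {{p1,p3,p4}} {{p2,p3,p4}}
C dims 3,3,2; δ0: rk 2, SNF 1^2; δ1: rk 1, SNF 1^1
degree 0: 3−2−0 = 1 → Ȟ^0 ≅ Z
degree 1: 3−1−2 = 0 → Ȟ^1 ≅ 0
degree 2: 2−0−1 = 1 → Ȟ^2 ≅ Z

Ȟ^0 = Z,  Ȟ^1 = 0,  Ȟ^2 = Z


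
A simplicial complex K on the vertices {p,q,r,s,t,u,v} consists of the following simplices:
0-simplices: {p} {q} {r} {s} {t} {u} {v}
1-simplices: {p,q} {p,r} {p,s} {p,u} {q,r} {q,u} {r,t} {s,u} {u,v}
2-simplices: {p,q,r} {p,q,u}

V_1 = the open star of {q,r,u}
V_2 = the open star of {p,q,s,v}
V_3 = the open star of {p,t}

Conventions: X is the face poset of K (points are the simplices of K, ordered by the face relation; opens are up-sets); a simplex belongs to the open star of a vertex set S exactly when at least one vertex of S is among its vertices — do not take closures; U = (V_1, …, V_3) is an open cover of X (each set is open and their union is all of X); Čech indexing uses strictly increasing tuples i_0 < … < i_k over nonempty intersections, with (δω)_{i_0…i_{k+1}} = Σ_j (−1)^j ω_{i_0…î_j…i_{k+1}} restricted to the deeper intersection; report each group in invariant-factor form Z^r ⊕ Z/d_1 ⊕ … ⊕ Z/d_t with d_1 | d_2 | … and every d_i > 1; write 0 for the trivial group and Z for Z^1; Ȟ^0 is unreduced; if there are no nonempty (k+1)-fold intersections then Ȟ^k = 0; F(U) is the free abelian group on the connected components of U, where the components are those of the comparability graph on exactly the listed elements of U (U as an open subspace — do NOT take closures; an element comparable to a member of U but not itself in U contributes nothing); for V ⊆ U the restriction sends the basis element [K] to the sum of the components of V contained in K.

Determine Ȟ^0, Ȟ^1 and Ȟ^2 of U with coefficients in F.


intersection data:
  V1={{q},{r},{u},{p,q},{p,r},{p,u},{q,r},{q,u},{r,t},{s,u},{u,v},{p,q,r},{p,q,u}} V2={{p},{q},{s},{v},{p,q},{p,r},{p,s},{p,u},{q,r},{q,u},{s,u},{u,v},{p,q,r},{p,q,u}} V3={{p},{t},{p,q},{p,r},{p,s},{p,u},{r,t},{p,q,r},{p,q,u}}
  V12={{q},{p,q},{p,r},{p,u},{q,r},{q,u},{s,u},{u,v},{p,q,r},{p,q,u}} V13={{p,q},{p,r},{p,u},{r,t},{p,q,r},{p,q,u}} V23={{p},{p,q},{p,r},{p,s},{p,u},{p,q,r},{p,q,u}}
  V123={{p,q},{p,r},{p,u},{p,q,r},{p,q,u}}
components per intersection:
  V1: {{q},{r},{u},{p,q},{p,r},{p,u},{q,r},{q,u},{r,t},{s,u},{u,v},{p,q,r},{p,q,u}}
  V2: {{p},{q},{s},{p,q},{p,r},{p,s},{p,u},{q,r},{q,u},{s,u},{p,q,r},{p,q,u}} {{v},{u,v}}
  V3: {{p},{p,q},{p,r},{p,s},{p,u},{p,q,r},{p,q,u}} {{t},{r,t}}
  V12: {{q},{p,q},{p,r},{p,u},{q,r},{q,u},{p,q,r},{p,q,u}} {{s,u}} {{u,v}}
  V13: {{p,q},{p,r},{p,u},{p,q,r},{p,q,u}} {{r,t}}
  V23: {{p},{p,q},{p,r},{p,s},{p,u},{p,q,r},{p,q,u}}
  V123: {{p,q},{p,r},{p,u},{p,q,r},{p,q,u}}
C dims 5,6,1; δ0: rk 4, SNF 1^4; δ1: rk 1, SNF 1^1
Ȟ^0 = (5 − 4) − 0 = 1, so Ȟ^0 ≅ Z
Ȟ^1 = (6 − 1) − 4 = 1, so Ȟ^1 ≅ Z
Ȟ^2 = (1 − 0) − 1 = 0, so Ȟ^2 ≅ 0

Ȟ^0 = Z, Ȟ^1 = Z, Ȟ^2 = 0


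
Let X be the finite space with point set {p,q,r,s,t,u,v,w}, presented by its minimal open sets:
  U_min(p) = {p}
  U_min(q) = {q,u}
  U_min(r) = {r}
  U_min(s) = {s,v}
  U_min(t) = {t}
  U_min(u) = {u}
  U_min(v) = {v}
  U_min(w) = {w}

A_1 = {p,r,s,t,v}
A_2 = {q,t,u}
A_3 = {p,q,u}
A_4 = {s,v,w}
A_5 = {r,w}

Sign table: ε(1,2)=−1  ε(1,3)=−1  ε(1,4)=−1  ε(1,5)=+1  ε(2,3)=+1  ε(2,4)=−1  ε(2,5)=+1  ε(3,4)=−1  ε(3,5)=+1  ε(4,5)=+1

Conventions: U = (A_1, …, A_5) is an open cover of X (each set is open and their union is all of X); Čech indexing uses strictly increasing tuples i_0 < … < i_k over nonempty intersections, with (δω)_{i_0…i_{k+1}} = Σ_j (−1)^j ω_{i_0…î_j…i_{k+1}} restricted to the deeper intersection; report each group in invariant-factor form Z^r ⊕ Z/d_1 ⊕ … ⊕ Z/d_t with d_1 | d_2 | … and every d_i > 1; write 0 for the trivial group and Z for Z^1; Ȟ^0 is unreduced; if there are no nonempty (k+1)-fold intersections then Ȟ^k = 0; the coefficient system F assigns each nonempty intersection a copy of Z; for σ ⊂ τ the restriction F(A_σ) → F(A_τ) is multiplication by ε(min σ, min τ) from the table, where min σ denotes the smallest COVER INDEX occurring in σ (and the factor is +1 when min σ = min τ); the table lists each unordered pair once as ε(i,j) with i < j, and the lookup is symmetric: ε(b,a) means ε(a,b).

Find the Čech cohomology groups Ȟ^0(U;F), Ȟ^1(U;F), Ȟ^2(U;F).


Ȟ^0 = 0,  Ȟ^1 = Z ⊕ Z/2,  Ȟ^2 = 0

intersection data:
  A12={t} A13={p} A14={s,v} A15={r} A23={q,u} A45={w}
C dims 5,6; δ0: rk 5, SNF 1^4·2
Ȟ^0 = (5 − 5) − 0 = 0, so Ȟ^0 ≅ 0
Ȟ^1 = (6 − 0) − 5 = 1 plus torsion [2], so Ȟ^1 ≅ Z ⊕ Z/2
Ȟ^2 = (0 − 0) − 0 = 0, so Ȟ^2 ≅ 0


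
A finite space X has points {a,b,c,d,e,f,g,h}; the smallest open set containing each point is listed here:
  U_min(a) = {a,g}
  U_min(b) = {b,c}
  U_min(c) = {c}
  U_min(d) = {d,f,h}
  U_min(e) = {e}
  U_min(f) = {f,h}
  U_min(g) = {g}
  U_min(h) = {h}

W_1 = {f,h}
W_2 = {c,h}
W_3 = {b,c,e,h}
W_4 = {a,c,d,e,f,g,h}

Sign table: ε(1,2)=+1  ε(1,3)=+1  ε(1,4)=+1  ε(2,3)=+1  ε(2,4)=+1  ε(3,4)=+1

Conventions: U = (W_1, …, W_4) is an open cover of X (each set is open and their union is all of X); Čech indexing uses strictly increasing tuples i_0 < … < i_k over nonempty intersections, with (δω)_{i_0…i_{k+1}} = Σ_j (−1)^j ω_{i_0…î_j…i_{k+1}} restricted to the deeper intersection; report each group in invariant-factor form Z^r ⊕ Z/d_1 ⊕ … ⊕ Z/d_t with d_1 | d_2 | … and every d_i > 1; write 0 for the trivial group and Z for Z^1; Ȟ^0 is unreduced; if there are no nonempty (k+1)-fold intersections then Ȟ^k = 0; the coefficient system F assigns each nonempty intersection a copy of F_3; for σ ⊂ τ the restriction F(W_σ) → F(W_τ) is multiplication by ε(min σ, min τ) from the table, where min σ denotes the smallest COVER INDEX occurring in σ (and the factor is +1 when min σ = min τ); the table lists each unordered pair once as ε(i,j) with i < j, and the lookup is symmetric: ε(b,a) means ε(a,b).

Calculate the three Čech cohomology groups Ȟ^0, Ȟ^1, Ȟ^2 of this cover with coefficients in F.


nonempty intersections:
  W12={h} W13={h} W14={f,h} W23={c,h} W24={c,h} W34={c,e,h}
  W123={h} W124={h} W134={h} W234={c,h}
  W1234={h}
C dims 4,6,4,1; δ0: rk_F3 3; δ1: rk_F3 3; δ2: rk_F3 1
Ȟ^0: (4−3)−0=1 ⇒ Z/3
Ȟ^1: (6−3)−3=0 ⇒ 0
Ȟ^2: (4−1)−3=0 ⇒ 0

Ȟ^0(U;F) ≅ Z/3, Ȟ^1(U;F) ≅ 0, Ȟ^2(U;F) ≅ 0


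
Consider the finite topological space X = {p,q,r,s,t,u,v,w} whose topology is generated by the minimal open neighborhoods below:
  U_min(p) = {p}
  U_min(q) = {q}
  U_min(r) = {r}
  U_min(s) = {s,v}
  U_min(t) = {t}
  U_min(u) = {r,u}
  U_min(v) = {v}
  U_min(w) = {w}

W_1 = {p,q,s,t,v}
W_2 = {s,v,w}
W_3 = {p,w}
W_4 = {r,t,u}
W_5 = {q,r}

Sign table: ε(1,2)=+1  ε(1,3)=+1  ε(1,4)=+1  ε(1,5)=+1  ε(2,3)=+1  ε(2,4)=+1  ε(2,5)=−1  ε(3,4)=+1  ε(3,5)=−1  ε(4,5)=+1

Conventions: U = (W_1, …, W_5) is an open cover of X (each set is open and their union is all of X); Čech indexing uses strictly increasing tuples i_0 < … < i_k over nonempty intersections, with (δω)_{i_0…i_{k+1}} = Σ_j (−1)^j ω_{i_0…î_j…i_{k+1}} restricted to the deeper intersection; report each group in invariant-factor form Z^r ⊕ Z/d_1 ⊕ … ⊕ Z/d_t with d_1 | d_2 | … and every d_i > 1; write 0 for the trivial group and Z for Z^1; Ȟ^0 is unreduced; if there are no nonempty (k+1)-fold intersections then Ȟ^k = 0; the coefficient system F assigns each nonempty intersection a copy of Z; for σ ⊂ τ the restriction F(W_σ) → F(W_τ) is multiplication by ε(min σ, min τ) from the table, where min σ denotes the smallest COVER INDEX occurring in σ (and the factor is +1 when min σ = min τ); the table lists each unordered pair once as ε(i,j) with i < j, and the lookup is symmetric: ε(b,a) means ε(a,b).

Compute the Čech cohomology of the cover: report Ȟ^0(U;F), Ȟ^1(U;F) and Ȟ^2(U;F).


Ȟ^0 ≅ Z, Ȟ^1 ≅ Z^2, Ȟ^2 ≅ 0

cover nerve:
  W12={s,v} W13={p} W14={t} W15={q} W23={w} W45={r}
C dims 5,6; δ0: rk 4, SNF 1^4
Ȟ^0: (5−4)−0=1 ⇒ Z
Ȟ^1: (6−0)−4=2 ⇒ Z^2
Ȟ^2: (0−0)−0=0 ⇒ 0


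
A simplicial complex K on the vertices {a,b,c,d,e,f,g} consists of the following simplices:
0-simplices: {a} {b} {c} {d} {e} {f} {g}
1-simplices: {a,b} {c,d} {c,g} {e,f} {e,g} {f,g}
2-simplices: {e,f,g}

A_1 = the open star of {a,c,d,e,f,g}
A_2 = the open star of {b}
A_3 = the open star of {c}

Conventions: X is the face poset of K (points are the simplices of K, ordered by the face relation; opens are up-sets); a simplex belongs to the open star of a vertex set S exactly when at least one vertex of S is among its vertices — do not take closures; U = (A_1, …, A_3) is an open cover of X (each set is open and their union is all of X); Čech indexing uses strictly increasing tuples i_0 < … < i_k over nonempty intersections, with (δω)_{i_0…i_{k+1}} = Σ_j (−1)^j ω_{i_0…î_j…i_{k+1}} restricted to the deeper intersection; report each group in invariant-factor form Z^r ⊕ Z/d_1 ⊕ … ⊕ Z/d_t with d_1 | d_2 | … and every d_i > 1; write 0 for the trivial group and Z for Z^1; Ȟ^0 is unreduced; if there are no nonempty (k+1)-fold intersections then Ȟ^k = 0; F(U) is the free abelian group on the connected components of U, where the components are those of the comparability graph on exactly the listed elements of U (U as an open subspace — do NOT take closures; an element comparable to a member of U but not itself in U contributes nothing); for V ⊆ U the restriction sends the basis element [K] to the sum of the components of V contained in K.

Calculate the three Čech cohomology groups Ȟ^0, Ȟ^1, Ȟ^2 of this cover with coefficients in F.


nonempty intersections:
  A1={{a},{c},{d},{e},{f},{g},{a,b},{c,d},{c,g},{e,f},{e,g},{f,g},{e,f,g}} A2={{b},{a,b}} A3={{c},{c,d},{c,g}}
  A12={{a,b}} A13={{c},{c,d},{c,g}}
components per intersection:
  A1: {{a},{a,b}} {{c},{d},{e},{f},{g},{c,d},{c,g},{e,f},{e,g},{f,g},{e,f,g}}
  A2: {{b},{a,b}}
  A3: {{c},{c,d},{c,g}}
  A12: {{a,b}}
  A13: {{c},{c,d},{c,g}}
C dims 4,2; δ0: rk 2, SNF 1^2
Ȟ^0: (4−2)−0=2 ⇒ Z^2
Ȟ^1: (2−0)−2=0 ⇒ 0
Ȟ^2: (0−0)−0=0 ⇒ 0

Ȟ^0(U;F) ≅ Z^2, Ȟ^1(U;F) ≅ 0, Ȟ^2(U;F) ≅ 0


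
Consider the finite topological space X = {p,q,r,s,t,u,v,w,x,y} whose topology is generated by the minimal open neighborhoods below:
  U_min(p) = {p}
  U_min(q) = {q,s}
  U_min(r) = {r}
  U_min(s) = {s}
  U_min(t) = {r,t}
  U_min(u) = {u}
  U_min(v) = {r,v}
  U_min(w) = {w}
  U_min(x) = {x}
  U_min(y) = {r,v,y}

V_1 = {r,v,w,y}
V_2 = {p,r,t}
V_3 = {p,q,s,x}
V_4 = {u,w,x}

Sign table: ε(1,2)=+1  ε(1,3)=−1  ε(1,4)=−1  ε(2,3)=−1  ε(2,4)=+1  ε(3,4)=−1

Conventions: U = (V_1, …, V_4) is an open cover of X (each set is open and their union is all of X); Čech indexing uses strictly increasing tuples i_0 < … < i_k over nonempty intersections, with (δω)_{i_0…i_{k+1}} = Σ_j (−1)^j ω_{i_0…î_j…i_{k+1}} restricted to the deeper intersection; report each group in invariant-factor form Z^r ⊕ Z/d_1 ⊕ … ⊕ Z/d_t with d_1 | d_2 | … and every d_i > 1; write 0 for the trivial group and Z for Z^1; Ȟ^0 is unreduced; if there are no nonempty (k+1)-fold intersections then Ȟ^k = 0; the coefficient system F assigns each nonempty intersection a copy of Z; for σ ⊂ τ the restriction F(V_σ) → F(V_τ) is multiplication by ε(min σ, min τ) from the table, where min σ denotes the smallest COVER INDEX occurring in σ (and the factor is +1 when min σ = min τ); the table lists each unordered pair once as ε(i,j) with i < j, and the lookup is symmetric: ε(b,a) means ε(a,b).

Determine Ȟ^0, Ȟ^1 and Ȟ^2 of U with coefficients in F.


Ȟ^0 ≅ 0, Ȟ^1 ≅ Z/2 and Ȟ^2 ≅ 0

cover nerve:
  V12={r} V14={w} V23={p} V34={x}
C dims 4,4; δ0: rk 4, SNF 1^3·2
Ȟ^0: (4−4)−0=0 ⇒ 0
Ȟ^1: (4−0)−4=0 plus torsion [2] ⇒ Z/2
Ȟ^2: (0−0)−0=0 ⇒ 0


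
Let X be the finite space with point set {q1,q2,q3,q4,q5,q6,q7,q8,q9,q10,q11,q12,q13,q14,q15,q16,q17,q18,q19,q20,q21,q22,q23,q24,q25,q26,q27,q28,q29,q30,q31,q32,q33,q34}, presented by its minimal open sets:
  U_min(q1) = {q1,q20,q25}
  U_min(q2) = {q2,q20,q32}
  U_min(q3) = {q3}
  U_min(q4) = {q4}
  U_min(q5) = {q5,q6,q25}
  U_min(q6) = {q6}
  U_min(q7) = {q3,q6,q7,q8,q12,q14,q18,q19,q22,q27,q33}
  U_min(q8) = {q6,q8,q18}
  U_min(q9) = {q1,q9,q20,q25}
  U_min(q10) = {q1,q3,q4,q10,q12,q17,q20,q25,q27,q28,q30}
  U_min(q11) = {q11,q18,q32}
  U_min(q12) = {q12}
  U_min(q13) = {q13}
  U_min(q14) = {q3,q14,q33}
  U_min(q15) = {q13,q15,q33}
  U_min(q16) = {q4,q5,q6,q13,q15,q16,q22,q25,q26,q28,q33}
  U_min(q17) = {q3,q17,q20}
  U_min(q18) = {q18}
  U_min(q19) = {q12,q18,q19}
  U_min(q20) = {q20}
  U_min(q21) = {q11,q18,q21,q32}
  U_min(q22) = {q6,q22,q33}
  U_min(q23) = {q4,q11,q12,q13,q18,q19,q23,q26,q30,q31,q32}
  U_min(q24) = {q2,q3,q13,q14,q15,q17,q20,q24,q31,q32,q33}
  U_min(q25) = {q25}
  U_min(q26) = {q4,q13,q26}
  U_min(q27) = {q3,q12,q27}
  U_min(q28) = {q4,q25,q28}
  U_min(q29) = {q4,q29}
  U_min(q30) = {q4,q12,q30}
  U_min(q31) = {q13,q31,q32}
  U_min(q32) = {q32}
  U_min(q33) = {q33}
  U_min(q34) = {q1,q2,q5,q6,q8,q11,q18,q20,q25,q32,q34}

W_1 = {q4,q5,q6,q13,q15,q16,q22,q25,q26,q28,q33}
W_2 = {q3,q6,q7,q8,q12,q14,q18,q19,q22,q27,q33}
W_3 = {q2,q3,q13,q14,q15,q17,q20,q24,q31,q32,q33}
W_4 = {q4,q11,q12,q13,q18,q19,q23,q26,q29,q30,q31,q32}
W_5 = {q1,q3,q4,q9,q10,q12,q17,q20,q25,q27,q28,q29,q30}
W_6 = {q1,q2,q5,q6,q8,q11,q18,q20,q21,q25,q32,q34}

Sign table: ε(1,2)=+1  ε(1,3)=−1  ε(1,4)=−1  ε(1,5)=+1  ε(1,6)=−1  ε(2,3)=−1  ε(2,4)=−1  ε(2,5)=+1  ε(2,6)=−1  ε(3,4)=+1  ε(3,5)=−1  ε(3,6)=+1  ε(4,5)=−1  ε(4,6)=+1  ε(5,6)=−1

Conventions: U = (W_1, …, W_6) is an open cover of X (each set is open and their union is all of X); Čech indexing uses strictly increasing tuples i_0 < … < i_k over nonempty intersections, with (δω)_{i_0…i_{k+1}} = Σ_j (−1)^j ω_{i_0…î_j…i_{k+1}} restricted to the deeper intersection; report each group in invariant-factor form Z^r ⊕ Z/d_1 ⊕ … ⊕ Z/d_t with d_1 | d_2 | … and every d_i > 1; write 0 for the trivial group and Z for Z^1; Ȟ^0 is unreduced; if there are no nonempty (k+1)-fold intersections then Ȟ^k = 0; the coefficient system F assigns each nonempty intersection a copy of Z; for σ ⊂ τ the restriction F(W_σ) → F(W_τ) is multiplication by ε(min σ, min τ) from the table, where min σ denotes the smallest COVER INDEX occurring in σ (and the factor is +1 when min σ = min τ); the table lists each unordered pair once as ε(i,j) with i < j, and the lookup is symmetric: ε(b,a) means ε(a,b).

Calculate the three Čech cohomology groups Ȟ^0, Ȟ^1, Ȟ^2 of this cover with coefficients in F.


intersection data:
  W12={q6,q22,q33} W13={q13,q15,q33} W14={q4,q13,q26} W15={q4,q25,q28} W16={q5,q6,q25} W23={q3,q14,q33} W24={q12,q18,q19} W25={q3,q12,q27} W26={q6,q8,q18} W34={q13,q31,q32} W35={q3,q17,q20} W36={q2,q20,q32} W45={q4,q12,q29,q30} W46={q11,q18,q32} W56={q1,q20,q25}
  W123={q33} W126={q6} W134={q13} W145={q4} W156={q25} W235={q3} W245={q12} W246={q18} W346={q32} W356={q20}
C dims 6,15,10; δ0: rk 5, SNF 1^5; δ1: rk 10, SNF 1^9·2
Ȟ^0 = (6 − 5) − 0 = 1, so Ȟ^0 ≅ Z
Ȟ^1 = (15 − 10) − 5 = 0, so Ȟ^1 ≅ 0
Ȟ^2 = (10 − 0) − 10 = 0 plus torsion [2], so Ȟ^2 ≅ Z/2

Ȟ^0 = Z; Ȟ^1 = 0; Ȟ^2 = Z/2


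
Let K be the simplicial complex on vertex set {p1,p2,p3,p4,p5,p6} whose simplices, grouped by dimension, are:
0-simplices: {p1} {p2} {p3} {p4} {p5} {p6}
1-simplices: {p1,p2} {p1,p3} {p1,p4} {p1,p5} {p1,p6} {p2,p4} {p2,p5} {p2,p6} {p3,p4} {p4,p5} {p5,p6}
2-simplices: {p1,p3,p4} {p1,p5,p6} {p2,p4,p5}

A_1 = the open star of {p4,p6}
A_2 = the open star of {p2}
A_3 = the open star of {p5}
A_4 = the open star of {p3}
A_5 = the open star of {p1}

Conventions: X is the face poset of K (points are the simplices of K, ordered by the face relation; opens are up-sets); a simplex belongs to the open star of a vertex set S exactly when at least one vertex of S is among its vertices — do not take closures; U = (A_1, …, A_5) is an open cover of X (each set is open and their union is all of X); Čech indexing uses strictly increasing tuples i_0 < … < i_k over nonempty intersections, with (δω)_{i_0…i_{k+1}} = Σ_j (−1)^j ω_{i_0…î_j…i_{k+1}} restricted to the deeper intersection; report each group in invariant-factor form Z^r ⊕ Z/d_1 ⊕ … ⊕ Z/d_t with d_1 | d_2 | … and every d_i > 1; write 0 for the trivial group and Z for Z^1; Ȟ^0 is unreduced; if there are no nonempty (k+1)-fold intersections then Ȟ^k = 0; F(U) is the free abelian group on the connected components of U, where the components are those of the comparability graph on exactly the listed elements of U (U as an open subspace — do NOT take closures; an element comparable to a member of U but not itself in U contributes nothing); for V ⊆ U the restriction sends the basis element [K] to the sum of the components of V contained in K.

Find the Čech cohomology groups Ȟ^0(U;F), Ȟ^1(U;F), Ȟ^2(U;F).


intersection data:
  A1={{p4},{p6},{p1,p4},{p1,p6},{p2,p4},{p2,p6},{p3,p4},{p4,p5},{p5,p6},{p1,p3,p4},{p1,p5,p6},{p2,p4,p5}} A2={{p2},{p1,p2},{p2,p4},{p2,p5},{p2,p6},{p2,p4,p5}} A3={{p5},{p1,p5},{p2,p5},{p4,p5},{p5,p6},{p1,p5,p6},{p2,p4,p5}} A4={{p3},{p1,p3},{p3,p4},{p1,p3,p4}} A5={{p1},{p1,p2},{p1,p3},{p1,p4},{p1,p5},{p1,p6},{p1,p3,p4},{p1,p5,p6}}
  A12={{p2,p4},{p2,p6},{p2,p4,p5}} A13={{p4,p5},{p5,p6},{p1,p5,p6},{p2,p4,p5}} A14={{p3,p4},{p1,p3,p4}} A15={{p1,p4},{p1,p6},{p1,p3,p4},{p1,p5,p6}} A23={{p2,p5},{p2,p4,p5}} A25={{p1,p2}} A35={{p1,p5},{p1,p5,p6}} A45={{p1,p3},{p1,p3,p4}}
  A123={{p2,p4,p5}} A135={{p1,p5,p6}} A145={{p1,p3,p4}}
components per intersection:
  A1: {{p4},{p1,p4},{p2,p4},{p3,p4},{p4,p5},{p1,p3,p4},{p2,p4,p5}} {{p6},{p1,p6},{p2,p6},{p5,p6},{p1,p5,p6}}
  A2: {{p2},{p1,p2},{p2,p4},{p2,p5},{p2,p6},{p2,p4,p5}}
  A3: {{p5},{p1,p5},{p2,p5},{p4,p5},{p5,p6},{p1,p5,p6},{p2,p4,p5}}
  A4: {{p3},{p1,p3},{p3,p4},{p1,p3,p4}}
  A5: {{p1},{p1,p2},{p1,p3},{p1,p4},{p1,p5},{p1,p6},{p1,p3,p4},{p1,p5,p6}}
  A12: {{p2,p4},{p2,p4,p5}} {{p2,p6}}
  A13: {{p4,p5},{p2,p4,p5}} {{p5,p6},{p1,p5,p6}}
  A14: {{p3,p4},{p1,p3,p4}}
  A15: {{p1,p4},{p1,p3,p4}} {{p1,p6},{p1,p5,p6}}
  A23: {{p2,p5},{p2,p4,p5}}
  A25: {{p1,p2}}
  A35: {{p1,p5},{p1,p5,p6}}
  A45: {{p1,p3},{p1,p3,p4}}
  A123: {{p2,p4,p5}}
  A135: {{p1,p5,p6}}
  A145: {{p1,p3,p4}}
C dims 6,11,3; δ0: rk 5, SNF 1^5; δ1: rk 3, SNF 1^3
Ȟ^0 = (6 − 5) − 0 = 1, so Ȟ^0 ≅ Z
Ȟ^1 = (11 − 3) − 5 = 3, so Ȟ^1 ≅ Z^3
Ȟ^2 = (3 − 0) − 3 = 0, so Ȟ^2 ≅ 0

Ȟ^0 = Z; Ȟ^1 = Z^3; Ȟ^2 = 0


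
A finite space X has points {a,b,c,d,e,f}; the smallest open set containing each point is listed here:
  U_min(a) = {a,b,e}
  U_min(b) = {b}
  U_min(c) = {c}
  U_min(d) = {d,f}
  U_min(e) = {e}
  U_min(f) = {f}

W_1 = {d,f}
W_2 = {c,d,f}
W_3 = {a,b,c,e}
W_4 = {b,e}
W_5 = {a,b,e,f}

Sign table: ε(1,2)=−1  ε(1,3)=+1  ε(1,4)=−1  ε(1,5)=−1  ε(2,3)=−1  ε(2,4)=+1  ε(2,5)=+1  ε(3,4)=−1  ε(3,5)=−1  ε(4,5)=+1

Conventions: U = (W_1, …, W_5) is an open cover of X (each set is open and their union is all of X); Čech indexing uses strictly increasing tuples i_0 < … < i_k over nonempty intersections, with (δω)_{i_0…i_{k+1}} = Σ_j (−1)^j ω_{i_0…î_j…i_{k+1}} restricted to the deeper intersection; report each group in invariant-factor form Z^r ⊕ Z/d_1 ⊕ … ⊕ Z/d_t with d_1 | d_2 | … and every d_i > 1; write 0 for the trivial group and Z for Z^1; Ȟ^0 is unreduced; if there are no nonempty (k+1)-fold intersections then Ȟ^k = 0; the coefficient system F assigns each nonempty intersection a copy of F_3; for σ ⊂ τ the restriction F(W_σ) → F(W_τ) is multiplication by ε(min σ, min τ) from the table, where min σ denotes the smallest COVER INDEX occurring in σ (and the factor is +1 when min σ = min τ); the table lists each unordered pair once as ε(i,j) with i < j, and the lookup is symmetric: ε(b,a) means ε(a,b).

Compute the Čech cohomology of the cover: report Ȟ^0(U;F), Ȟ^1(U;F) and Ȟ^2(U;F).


Ȟ^0 ≅ Z/3; Ȟ^1 ≅ Z/3; Ȟ^2 ≅ 0

nerve of the cover:
  W12={d,f} W15={f} W23={c} W25={f} W34={b,e} W35={a,b,e} W45={b,e}
  W125={f} W345={b,e}
C dims 5,7,2; δ0: rk_F3 4; δ1: rk_F3 2
Ȟ^0 = (5 − 4) − 0 = 1, so Ȟ^0 ≅ Z/3
Ȟ^1 = (7 − 2) − 4 = 1, so Ȟ^1 ≅ Z/3
Ȟ^2 = (2 − 0) − 2 = 0, so Ȟ^2 ≅ 0


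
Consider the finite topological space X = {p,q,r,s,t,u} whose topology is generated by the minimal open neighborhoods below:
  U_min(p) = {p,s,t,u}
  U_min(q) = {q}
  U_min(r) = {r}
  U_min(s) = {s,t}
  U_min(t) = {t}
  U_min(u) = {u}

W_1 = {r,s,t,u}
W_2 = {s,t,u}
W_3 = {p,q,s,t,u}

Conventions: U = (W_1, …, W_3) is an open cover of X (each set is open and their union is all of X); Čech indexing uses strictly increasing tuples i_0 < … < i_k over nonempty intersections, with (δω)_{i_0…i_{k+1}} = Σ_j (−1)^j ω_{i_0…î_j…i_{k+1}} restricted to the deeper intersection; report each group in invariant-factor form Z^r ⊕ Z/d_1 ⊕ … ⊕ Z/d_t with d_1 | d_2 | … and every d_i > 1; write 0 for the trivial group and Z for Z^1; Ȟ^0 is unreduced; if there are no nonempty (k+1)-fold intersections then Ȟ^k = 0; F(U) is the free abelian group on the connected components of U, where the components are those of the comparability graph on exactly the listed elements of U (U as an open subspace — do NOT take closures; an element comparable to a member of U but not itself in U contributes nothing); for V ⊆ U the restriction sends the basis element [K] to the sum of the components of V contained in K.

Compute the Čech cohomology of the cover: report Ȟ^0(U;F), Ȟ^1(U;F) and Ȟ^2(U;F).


nonempty overlaps:
  W12={s,t,u} W13={s,t,u} W23={s,t,u}
  W123={s,t,u}
components per intersection:
  W1: {r} {s,t} {u}
  W2: {s,t} {u}
  W3: {p,s,t,u} {q}
  W12: {s,t} {u}
  W13: {s,t} {u}
  W23: {s,t} {u}
  W123: {s,t} {u}
C dims 7,6,2; δ0: rk 4, SNF 1^4; δ1: rk 2, SNF 1^2
degree 0: 7−4−0 = 3 → Ȟ^0 ≅ Z^3
degree 1: 6−2−4 = 0 → Ȟ^1 ≅ 0
degree 2: 2−0−2 = 0 → Ȟ^2 ≅ 0

Ȟ^0 = Z^3, Ȟ^1 = 0, Ȟ^2 = 0


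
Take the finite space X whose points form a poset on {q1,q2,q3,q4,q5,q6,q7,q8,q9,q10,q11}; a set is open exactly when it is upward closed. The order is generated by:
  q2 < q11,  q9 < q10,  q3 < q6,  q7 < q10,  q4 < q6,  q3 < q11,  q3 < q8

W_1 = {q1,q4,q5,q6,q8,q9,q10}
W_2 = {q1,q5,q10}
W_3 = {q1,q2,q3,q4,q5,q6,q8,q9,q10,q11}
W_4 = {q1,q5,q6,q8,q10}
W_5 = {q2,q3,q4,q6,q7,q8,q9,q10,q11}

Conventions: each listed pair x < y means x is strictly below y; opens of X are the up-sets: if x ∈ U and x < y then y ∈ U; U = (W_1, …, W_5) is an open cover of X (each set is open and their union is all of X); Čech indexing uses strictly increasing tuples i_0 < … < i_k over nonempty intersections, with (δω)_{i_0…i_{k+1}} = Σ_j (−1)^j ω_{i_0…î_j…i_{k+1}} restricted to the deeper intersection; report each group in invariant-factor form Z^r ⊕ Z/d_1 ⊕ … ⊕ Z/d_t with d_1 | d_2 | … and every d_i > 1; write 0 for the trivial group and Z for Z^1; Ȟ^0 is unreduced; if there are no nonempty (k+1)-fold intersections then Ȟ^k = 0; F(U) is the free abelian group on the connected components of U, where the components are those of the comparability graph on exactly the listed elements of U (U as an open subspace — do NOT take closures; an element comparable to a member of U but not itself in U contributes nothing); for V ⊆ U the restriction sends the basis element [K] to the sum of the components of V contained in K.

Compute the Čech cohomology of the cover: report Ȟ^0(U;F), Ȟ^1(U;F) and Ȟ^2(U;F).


Ȟ^0 = Z^4, Ȟ^1 = 0 and Ȟ^2 = 0

nonempty overlaps:
  W12={q1,q5,q10} W13={q1,q4,q5,q6,q8,q9,q10} W14={q1,q5,q6,q8,q10} W15={q4,q6,q8,q9,q10} W23={q1,q5,q10} W24={q1,q5,q10} W25={q10} W34={q1,q5,q6,q8,q10} W35={q2,q3,q4,q6,q8,q9,q10,q11} W45={q6,q8,q10}
  W123={q1,q5,q10} W124={q1,q5,q10} W125={q10} W134={q1,q5,q6,q8,q10} W135={q4,q6,q8,q9,q10} W145={q6,q8,q10} W234={q1,q5,q10} W235={q10} W245={q10} W345={q6,q8,q10}
  W1234={q1,q5,q10} W1235={q10} W1245={q10} W1345={q6,q8,q10} W2345={q10}
  W12345={q10}
components per intersection:
  W1: {q1} {q4,q6} {q5} {q8} {q9,q10}
  W2: {q1} {q5} {q10}
  W3: {q1} {q2,q3,q4,q6,q8,q11} {q5} {q9,q10}
  W4: {q1} {q5} {q6} {q8} {q10}
  W5: {q2,q3,q4,q6,q8,q11} {q7,q9,q10}
  W12: {q1} {q5} {q10}
  W13: {q1} {q4,q6} {q5} {q8} {q9,q10}
  W14: {q1} {q5} {q6} {q8} {q10}
  W15: {q4,q6} {q8} {q9,q10}
  W23: {q1} {q5} {q10}
  W24: {q1} {q5} {q10}
  W25: {q10}
  W34: {q1} {q5} {q6} {q8} {q10}
  W35: {q2,q3,q4,q6,q8,q11} {q9,q10}
  W45: {q6} {q8} {q10}
  W123: {q1} {q5} {q10}
  W124: {q1} {q5} {q10}
  W125: {q10}
  W134: {q1} {q5} {q6} {q8} {q10}
  W135: {q4,q6} {q8} {q9,q10}
  W145: {q6} {q8} {q10}
  W234: {q1} {q5} {q10}
  W235: {q10}
  W245: {q10}
  W345: {q6} {q8} {q10}
  W1234: {q1} {q5} {q10}
  W1235: {q10}
  W1245: {q10}
  W1345: {q6} {q8} {q10}
  W2345: {q10}
  W12345: {q10}
C dims 19,33,26,9; δ0: rk 15, SNF 1^15; δ1: rk 18, SNF 1^18; δ2: rk 8, SNF 1^8
degree 0: 19−15−0 = 4 → Ȟ^0 ≅ Z^4
degree 1: 33−18−15 = 0 → Ȟ^1 ≅ 0
degree 2: 26−8−18 = 0 → Ȟ^2 ≅ 0


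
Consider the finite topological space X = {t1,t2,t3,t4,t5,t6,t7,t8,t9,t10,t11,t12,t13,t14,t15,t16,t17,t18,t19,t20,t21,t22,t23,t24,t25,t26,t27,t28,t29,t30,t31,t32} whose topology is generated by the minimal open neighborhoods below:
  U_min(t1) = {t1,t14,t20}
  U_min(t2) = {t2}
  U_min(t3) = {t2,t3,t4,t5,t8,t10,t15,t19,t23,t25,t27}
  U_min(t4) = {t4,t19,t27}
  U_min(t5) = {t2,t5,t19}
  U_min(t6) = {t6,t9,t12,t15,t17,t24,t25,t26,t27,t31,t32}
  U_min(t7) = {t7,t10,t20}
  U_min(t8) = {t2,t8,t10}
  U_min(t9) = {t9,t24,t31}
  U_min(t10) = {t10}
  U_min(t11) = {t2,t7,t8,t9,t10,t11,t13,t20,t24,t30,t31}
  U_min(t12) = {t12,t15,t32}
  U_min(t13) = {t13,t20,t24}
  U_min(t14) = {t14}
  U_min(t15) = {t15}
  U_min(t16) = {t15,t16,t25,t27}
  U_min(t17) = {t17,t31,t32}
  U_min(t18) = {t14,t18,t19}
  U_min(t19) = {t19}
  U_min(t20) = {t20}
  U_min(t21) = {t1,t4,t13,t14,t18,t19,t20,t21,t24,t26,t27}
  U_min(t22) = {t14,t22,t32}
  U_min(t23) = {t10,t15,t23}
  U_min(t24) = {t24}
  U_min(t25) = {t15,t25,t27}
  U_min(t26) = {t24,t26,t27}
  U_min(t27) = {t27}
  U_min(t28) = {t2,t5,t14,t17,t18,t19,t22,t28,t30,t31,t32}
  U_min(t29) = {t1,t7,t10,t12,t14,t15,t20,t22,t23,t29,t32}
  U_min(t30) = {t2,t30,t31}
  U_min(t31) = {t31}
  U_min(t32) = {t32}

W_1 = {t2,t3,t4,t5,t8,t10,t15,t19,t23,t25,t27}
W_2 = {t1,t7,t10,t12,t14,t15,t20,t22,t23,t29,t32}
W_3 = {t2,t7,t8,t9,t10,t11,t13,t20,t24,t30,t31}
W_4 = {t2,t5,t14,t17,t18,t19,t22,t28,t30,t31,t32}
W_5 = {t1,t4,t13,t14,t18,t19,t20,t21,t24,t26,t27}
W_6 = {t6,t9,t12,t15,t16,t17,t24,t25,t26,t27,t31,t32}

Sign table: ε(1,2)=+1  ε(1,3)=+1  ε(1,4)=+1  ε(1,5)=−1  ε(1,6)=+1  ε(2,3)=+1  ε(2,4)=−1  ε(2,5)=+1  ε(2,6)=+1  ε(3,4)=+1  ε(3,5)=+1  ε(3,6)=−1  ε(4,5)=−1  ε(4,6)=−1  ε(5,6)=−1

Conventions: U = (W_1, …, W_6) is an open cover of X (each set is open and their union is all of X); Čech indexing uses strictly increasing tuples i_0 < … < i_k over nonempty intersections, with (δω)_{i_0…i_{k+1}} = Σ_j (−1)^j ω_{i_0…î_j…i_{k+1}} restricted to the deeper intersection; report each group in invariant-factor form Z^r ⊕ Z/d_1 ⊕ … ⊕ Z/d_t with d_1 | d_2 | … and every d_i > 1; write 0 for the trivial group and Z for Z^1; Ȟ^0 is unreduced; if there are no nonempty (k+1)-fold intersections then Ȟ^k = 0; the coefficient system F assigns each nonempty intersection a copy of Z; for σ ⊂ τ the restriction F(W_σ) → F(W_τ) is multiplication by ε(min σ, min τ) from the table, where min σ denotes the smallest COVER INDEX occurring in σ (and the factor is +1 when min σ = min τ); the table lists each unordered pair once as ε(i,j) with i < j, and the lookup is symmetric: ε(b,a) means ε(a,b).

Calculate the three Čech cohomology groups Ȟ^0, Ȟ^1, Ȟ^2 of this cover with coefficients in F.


Ȟ^0 = 0, Ȟ^1 = Z/2 and Ȟ^2 = Z

nonempty overlaps:
  W12={t10,t15,t23} W13={t2,t8,t10} W14={t2,t5,t19} W15={t4,t19,t27} W16={t15,t25,t27} W23={t7,t10,t20} W24={t14,t22,t32} W25={t1,t14,t20} W26={t12,t15,t32} W34={t2,t30,t31} W35={t13,t20,t24} W36={t9,t24,t31} W45={t14,t18,t19} W46={t17,t31,t32} W56={t24,t26,t27}
  W123={t10} W126={t15} W134={t2} W145={t19} W156={t27} W235={t20} W245={t14} W246={t32} W346={t31} W356={t24}
C dims 6,15,10; δ0: rk 6, SNF 1^5·2; δ1: rk 9, SNF 1^9
degree 0: 6−6−0 = 0 → Ȟ^0 ≅ 0
degree 1: 15−9−6 = 0 plus torsion [2] → Ȟ^1 ≅ Z/2
degree 2: 10−0−9 = 1 → Ȟ^2 ≅ Z


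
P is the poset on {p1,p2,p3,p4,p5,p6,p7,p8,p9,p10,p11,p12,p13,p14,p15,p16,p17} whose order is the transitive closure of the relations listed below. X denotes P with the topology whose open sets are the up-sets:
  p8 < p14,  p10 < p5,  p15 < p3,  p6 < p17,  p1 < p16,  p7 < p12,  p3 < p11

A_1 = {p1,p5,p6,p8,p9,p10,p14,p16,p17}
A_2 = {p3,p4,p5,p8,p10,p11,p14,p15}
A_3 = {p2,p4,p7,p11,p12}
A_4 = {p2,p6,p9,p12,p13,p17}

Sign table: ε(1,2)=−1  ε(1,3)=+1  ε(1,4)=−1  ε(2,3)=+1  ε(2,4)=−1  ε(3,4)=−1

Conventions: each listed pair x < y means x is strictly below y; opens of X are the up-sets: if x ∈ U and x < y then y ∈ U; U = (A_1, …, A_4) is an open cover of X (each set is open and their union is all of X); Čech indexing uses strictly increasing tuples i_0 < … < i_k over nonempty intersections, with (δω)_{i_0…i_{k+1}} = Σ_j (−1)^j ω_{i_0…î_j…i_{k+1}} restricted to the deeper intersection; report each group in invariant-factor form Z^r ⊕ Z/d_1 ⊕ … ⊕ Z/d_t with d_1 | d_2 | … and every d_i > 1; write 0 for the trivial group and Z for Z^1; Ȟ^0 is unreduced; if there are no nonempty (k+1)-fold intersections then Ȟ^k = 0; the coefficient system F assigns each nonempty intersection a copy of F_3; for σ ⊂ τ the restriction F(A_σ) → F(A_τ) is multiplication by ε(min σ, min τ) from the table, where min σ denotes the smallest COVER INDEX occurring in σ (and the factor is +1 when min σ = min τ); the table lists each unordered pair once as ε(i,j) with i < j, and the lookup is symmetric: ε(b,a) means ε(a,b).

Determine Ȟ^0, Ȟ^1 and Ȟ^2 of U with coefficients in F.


nerve of the cover:
  A12={p5,p8,p10,p14} A14={p6,p9,p17} A23={p4,p11} A34={p2,p12}
C dims 4,4; δ0: rk_F3 4
Ȟ^0 = (4 − 4) − 0 = 0, so Ȟ^0 ≅ 0
Ȟ^1 = (4 − 0) − 4 = 0, so Ȟ^1 ≅ 0
Ȟ^2 = (0 − 0) − 0 = 0, so Ȟ^2 ≅ 0

Ȟ^0 = 0, Ȟ^1 = 0, Ȟ^2 = 0


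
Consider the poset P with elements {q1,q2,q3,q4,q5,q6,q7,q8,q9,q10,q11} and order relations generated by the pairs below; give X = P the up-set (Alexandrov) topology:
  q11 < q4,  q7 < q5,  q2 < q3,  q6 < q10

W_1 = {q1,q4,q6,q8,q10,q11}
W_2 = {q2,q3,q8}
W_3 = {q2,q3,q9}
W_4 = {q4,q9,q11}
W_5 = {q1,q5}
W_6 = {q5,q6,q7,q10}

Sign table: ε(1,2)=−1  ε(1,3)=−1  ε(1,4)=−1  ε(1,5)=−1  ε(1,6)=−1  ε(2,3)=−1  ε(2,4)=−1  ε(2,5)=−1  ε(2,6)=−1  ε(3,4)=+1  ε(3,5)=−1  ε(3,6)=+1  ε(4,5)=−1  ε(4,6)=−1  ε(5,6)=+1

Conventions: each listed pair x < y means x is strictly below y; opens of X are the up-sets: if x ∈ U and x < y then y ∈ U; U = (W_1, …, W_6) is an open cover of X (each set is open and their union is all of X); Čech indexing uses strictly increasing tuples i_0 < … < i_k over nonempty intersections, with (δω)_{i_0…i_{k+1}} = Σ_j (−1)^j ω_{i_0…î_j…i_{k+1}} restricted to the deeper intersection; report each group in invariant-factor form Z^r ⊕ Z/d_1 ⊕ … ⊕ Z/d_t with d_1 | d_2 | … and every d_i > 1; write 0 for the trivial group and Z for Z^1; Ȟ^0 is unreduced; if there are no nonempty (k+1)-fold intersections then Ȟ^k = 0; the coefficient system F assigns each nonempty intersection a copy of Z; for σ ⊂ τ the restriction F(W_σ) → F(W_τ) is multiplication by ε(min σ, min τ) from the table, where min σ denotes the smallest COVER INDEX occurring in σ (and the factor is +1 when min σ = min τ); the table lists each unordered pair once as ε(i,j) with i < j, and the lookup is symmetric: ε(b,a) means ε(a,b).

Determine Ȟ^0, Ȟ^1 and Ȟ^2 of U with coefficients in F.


Ȟ^0(U;F) ≅ 0,  Ȟ^1(U;F) ≅ Z ⊕ Z/2,  Ȟ^2(U;F) ≅ 0

nonempty overlaps:
  W12={q8} W14={q4,q11} W15={q1} W16={q6,q10} W23={q2,q3} W34={q9} W56={q5}
C dims 6,7; δ0: rk 6, SNF 1^5·2
degree 0: 6−6−0 = 0 → Ȟ^0 ≅ 0
degree 1: 7−0−6 = 1 plus torsion [2] → Ȟ^1 ≅ Z ⊕ Z/2
degree 2: 0−0−0 = 0 → Ȟ^2 ≅ 0
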